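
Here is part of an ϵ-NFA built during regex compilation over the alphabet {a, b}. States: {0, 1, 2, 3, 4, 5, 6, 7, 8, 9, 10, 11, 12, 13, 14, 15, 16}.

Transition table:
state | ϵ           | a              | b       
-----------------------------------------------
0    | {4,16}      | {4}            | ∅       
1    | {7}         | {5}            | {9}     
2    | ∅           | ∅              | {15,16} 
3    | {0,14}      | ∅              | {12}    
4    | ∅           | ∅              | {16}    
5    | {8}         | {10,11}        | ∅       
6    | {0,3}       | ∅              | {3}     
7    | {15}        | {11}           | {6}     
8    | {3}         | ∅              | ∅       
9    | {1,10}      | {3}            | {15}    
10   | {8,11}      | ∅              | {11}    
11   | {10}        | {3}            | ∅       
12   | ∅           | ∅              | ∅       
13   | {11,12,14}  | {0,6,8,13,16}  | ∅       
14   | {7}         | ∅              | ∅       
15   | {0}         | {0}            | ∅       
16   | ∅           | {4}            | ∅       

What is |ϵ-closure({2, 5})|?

10

Start with {2, 5}.
From 5 via ϵ: add 8.
From 8 via ϵ: add 3.
From 3 via ϵ: add 0, 14.
From 0 via ϵ: add 4, 16.
From 14 via ϵ: add 7.
From 7 via ϵ: add 15.
ϵ-closure = {0, 2, 3, 4, 5, 7, 8, 14, 15, 16}, which has 10 states.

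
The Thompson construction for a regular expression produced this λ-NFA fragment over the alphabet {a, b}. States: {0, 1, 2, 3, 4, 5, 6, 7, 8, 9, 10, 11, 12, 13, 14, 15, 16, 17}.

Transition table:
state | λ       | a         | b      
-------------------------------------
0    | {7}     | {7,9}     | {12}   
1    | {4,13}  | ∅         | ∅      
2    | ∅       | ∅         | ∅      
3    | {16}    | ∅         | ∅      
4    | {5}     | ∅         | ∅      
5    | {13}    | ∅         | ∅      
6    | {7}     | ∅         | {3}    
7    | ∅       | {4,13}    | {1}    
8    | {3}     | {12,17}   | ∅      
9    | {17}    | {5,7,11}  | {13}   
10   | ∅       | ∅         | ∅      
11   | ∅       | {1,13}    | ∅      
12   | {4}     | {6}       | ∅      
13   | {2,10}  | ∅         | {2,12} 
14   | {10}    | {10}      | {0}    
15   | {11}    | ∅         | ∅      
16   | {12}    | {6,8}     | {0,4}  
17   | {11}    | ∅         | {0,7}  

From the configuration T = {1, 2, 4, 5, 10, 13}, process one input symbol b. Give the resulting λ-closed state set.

13 on b → {2, 12}.
No b-transition from 1, 2, 4, 5, 10.
Union after reading b: {2, 12}.
Now take the λ-closure:
From 12 via λ: add 4.
From 4 via λ: add 5.
From 5 via λ: add 13.
From 13 via λ: add 10.
No new states can be added; the closed set is {2, 4, 5, 10, 12, 13}.

{2, 4, 5, 10, 12, 13}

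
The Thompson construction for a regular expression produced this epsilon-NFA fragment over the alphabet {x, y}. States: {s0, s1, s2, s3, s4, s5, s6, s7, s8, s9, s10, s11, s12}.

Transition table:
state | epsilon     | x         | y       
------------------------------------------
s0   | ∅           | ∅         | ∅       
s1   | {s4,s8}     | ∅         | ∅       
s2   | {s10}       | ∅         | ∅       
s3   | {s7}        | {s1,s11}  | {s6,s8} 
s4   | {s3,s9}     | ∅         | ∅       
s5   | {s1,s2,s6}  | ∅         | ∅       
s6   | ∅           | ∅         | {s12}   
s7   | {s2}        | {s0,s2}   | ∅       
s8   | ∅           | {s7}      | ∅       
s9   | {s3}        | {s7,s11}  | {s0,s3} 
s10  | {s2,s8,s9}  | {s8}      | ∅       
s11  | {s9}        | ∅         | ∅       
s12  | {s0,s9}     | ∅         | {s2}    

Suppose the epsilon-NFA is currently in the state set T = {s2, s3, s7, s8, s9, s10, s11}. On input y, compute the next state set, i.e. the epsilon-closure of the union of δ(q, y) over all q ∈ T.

{s0, s2, s3, s6, s7, s8, s9, s10}

s3 on y → {s6, s8}.
s9 on y → {s0, s3}.
No y-transition from s2, s7, s8, s10, s11.
Union after reading y: {s0, s3, s6, s8}.
Now take the epsilon-closure:
From s3 via epsilon: add s7.
From s7 via epsilon: add s2.
From s2 via epsilon: add s10.
From s10 via epsilon: add s9.
No new states can be added; the closed set is {s0, s2, s3, s6, s7, s8, s9, s10}.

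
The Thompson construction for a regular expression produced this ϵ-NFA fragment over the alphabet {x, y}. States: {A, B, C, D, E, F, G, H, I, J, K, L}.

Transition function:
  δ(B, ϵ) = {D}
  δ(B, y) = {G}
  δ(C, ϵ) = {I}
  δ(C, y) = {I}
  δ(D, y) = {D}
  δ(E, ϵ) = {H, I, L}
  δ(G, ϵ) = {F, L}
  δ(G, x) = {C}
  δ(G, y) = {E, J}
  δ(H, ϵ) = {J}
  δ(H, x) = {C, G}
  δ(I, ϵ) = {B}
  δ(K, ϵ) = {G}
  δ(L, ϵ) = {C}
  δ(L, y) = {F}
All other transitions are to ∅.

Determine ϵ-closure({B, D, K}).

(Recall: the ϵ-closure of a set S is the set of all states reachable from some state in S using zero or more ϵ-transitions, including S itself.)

{B, C, D, F, G, I, K, L}

Start with {B, D, K}.
From K via ϵ: add G.
From G via ϵ: add F, L.
From L via ϵ: add C.
From C via ϵ: add I.
No new states can be added; the closed set is {B, C, D, F, G, I, K, L}.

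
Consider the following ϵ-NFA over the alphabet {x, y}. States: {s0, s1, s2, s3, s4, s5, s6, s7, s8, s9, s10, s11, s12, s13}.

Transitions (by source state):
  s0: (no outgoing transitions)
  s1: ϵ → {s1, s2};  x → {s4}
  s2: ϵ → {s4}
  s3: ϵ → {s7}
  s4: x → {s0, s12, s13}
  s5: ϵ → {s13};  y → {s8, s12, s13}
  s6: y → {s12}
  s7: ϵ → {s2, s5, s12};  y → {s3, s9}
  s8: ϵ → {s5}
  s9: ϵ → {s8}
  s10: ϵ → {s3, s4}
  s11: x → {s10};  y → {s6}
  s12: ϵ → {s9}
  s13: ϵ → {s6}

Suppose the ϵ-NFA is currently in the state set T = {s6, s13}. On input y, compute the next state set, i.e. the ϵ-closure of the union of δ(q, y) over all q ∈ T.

{s5, s6, s8, s9, s12, s13}

s6 on y → {s12}.
No y-transition from s13.
Union after reading y: {s12}.
Now take the ϵ-closure:
From s12 via ϵ: add s9.
From s9 via ϵ: add s8.
From s8 via ϵ: add s5.
From s5 via ϵ: add s13.
From s13 via ϵ: add s6.
No new states can be added; the closed set is {s5, s6, s8, s9, s12, s13}.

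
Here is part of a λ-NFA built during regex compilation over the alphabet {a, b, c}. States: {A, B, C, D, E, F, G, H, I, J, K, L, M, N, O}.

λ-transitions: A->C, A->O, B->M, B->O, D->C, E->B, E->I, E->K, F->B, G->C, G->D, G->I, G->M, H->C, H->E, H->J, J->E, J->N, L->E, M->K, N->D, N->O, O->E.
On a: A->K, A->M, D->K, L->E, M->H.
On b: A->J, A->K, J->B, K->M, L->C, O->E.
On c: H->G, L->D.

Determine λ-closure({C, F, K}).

Start with {C, F, K}.
From F via λ: add B.
From B via λ: add M, O.
From O via λ: add E.
From E via λ: add I.
No new states can be added; the closed set is {B, C, E, F, I, K, M, O}.

{B, C, E, F, I, K, M, O}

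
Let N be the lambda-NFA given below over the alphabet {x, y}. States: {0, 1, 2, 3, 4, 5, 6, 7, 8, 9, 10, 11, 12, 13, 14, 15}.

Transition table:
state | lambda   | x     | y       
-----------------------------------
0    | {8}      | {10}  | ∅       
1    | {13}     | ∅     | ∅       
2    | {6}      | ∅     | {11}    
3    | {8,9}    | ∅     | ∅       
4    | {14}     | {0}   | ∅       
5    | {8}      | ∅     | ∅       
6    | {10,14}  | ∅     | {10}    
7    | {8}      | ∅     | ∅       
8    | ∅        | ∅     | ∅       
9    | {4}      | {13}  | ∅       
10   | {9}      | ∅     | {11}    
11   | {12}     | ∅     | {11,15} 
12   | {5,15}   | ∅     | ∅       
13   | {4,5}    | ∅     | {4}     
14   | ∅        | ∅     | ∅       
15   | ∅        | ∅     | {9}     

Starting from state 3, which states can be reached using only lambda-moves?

Start with {3}.
From 3 via lambda: add 8, 9.
From 9 via lambda: add 4.
From 4 via lambda: add 14.
No new states can be added; the closed set is {3, 4, 8, 9, 14}.

{3, 4, 8, 9, 14}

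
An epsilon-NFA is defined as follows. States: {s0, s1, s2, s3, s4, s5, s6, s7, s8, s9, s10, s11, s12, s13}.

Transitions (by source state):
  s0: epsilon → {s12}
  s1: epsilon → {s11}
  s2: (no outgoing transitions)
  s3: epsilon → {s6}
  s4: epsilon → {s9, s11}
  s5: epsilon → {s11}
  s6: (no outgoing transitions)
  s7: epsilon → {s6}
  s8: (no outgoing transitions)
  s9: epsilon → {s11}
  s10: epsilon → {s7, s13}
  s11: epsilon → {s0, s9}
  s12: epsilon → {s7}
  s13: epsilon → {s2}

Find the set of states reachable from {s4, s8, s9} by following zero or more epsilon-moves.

{s0, s4, s6, s7, s8, s9, s11, s12}

Start with {s4, s8, s9}.
From s4 via epsilon: add s11.
From s11 via epsilon: add s0.
From s0 via epsilon: add s12.
From s12 via epsilon: add s7.
From s7 via epsilon: add s6.
No new states can be added; the closed set is {s0, s4, s6, s7, s8, s9, s11, s12}.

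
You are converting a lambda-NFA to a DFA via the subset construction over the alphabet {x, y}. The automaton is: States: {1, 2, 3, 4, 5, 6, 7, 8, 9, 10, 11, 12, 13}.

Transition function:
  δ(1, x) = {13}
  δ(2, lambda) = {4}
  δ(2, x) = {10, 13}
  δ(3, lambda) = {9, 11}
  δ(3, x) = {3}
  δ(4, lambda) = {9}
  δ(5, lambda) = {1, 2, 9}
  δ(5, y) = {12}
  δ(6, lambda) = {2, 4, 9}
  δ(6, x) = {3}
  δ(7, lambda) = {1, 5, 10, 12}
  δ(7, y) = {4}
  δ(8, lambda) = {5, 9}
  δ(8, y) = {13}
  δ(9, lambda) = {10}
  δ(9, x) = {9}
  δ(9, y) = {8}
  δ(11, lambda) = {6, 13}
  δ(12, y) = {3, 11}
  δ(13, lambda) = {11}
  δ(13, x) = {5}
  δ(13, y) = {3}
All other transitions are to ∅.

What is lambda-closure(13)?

Start with {13}.
From 13 via lambda: add 11.
From 11 via lambda: add 6.
From 6 via lambda: add 2, 4, 9.
From 9 via lambda: add 10.
No new states can be added; the closed set is {2, 4, 6, 9, 10, 11, 13}.

{2, 4, 6, 9, 10, 11, 13}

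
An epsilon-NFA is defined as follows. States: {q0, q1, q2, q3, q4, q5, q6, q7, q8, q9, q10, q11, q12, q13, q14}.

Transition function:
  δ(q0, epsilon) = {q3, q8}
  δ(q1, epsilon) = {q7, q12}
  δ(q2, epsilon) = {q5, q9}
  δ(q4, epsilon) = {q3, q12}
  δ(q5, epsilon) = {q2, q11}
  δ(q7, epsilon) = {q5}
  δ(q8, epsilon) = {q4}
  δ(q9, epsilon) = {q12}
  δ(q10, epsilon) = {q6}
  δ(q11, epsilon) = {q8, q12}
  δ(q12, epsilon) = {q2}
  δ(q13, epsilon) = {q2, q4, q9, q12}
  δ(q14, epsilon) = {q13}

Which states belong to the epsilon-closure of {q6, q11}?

{q2, q3, q4, q5, q6, q8, q9, q11, q12}

Start with {q6, q11}.
From q11 via epsilon: add q8, q12.
From q8 via epsilon: add q4.
From q12 via epsilon: add q2.
From q2 via epsilon: add q5, q9.
From q4 via epsilon: add q3.
No new states can be added; the closed set is {q2, q3, q4, q5, q6, q8, q9, q11, q12}.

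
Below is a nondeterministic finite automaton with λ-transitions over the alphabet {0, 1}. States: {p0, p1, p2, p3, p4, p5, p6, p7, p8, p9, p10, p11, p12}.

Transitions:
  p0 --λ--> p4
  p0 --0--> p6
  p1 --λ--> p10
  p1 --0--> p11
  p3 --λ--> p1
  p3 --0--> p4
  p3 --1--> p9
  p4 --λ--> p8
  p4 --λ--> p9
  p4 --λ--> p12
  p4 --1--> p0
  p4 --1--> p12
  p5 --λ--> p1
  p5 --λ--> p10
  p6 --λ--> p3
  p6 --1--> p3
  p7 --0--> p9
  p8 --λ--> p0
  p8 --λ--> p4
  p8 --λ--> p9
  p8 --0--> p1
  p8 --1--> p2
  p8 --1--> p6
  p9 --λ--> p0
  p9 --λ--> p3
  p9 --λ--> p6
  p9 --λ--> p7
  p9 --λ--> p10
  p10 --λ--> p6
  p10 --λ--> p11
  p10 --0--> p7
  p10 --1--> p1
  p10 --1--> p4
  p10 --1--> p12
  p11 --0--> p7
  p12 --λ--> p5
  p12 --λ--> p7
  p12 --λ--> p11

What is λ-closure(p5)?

Start with {p5}.
From p5 via λ: add p1, p10.
From p10 via λ: add p6, p11.
From p6 via λ: add p3.
No new states can be added; the closed set is {p1, p3, p5, p6, p10, p11}.

{p1, p3, p5, p6, p10, p11}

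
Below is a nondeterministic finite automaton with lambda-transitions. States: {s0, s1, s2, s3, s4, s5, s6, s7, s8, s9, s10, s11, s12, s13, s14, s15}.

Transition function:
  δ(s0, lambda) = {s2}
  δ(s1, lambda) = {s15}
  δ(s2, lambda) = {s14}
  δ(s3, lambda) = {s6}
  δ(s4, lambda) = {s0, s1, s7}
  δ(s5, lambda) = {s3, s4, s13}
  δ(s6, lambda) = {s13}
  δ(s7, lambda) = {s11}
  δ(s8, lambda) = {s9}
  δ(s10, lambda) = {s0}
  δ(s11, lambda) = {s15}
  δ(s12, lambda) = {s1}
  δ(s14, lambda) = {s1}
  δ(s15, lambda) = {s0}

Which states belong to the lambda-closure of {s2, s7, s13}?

Start with {s2, s7, s13}.
From s2 via lambda: add s14.
From s7 via lambda: add s11.
From s11 via lambda: add s15.
From s14 via lambda: add s1.
From s15 via lambda: add s0.
No new states can be added; the closed set is {s0, s1, s2, s7, s11, s13, s14, s15}.

{s0, s1, s2, s7, s11, s13, s14, s15}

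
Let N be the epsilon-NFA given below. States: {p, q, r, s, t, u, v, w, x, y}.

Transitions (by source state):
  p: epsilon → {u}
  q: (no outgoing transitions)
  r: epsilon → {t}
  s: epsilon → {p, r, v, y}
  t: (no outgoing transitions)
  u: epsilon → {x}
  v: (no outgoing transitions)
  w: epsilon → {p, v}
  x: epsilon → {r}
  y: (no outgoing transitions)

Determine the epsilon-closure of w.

Start with {w}.
From w via epsilon: add p, v.
From p via epsilon: add u.
From u via epsilon: add x.
From x via epsilon: add r.
From r via epsilon: add t.
No new states can be added; the closed set is {p, r, t, u, v, w, x}.

{p, r, t, u, v, w, x}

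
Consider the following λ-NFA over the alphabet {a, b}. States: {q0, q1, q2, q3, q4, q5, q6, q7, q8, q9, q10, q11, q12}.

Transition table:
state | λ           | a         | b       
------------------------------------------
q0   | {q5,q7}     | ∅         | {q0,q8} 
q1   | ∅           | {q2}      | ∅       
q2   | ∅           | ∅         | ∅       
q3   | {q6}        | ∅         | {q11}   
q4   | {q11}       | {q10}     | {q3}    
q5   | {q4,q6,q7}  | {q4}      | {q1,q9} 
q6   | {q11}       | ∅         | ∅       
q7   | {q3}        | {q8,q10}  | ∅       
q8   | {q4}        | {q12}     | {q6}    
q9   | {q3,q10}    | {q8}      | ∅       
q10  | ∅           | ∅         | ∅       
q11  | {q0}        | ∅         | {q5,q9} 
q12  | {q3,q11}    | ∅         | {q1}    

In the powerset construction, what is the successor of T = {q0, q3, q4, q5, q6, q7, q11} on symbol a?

q4 on a → {q10}.
q5 on a → {q4}.
q7 on a → {q8, q10}.
No a-transition from q0, q3, q6, q11.
Union after reading a: {q4, q8, q10}.
Now take the λ-closure:
From q4 via λ: add q11.
From q11 via λ: add q0.
From q0 via λ: add q5, q7.
From q5 via λ: add q6.
From q7 via λ: add q3.
No new states can be added; the closed set is {q0, q3, q4, q5, q6, q7, q8, q10, q11}.

{q0, q3, q4, q5, q6, q7, q8, q10, q11}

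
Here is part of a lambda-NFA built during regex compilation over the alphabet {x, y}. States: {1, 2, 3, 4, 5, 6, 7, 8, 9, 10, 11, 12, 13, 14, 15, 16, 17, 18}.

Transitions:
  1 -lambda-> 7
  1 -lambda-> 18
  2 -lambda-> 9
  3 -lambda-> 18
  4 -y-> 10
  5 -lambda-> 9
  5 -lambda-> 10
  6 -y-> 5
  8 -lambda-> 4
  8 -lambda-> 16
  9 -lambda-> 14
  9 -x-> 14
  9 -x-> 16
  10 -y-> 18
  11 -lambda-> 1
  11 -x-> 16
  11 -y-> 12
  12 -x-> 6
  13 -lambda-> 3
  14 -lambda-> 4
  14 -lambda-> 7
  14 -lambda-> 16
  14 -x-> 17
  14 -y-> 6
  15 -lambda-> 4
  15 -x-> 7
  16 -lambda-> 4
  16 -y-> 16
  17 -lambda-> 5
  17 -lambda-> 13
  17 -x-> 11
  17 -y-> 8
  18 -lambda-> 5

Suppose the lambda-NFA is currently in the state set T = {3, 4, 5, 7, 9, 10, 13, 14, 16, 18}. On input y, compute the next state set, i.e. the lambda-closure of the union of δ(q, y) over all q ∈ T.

4 on y → {10}.
10 on y → {18}.
14 on y → {6}.
16 on y → {16}.
No y-transition from 3, 5, 7, 9, 13, 18.
Union after reading y: {6, 10, 16, 18}.
Now take the lambda-closure:
From 16 via lambda: add 4.
From 18 via lambda: add 5.
From 5 via lambda: add 9.
From 9 via lambda: add 14.
From 14 via lambda: add 7.
No new states can be added; the closed set is {4, 5, 6, 7, 9, 10, 14, 16, 18}.

{4, 5, 6, 7, 9, 10, 14, 16, 18}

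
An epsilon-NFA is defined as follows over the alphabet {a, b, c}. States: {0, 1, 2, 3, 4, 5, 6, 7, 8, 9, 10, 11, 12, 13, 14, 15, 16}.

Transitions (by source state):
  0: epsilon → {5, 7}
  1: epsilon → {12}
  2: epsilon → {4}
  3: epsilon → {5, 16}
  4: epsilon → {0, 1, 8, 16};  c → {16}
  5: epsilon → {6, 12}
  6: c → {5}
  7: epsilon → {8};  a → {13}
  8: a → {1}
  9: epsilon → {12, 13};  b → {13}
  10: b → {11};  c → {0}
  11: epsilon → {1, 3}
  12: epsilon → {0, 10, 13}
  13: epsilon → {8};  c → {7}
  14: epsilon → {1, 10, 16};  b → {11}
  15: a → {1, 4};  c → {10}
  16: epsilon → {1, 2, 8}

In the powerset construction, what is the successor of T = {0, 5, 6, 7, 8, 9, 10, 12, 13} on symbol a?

{0, 1, 5, 6, 7, 8, 10, 12, 13}

7 on a → {13}.
8 on a → {1}.
No a-transition from 0, 5, 6, 9, 10, 12, 13.
Union after reading a: {1, 13}.
Now take the epsilon-closure:
From 1 via epsilon: add 12.
From 13 via epsilon: add 8.
From 12 via epsilon: add 0, 10.
From 0 via epsilon: add 5, 7.
From 5 via epsilon: add 6.
No new states can be added; the closed set is {0, 1, 5, 6, 7, 8, 10, 12, 13}.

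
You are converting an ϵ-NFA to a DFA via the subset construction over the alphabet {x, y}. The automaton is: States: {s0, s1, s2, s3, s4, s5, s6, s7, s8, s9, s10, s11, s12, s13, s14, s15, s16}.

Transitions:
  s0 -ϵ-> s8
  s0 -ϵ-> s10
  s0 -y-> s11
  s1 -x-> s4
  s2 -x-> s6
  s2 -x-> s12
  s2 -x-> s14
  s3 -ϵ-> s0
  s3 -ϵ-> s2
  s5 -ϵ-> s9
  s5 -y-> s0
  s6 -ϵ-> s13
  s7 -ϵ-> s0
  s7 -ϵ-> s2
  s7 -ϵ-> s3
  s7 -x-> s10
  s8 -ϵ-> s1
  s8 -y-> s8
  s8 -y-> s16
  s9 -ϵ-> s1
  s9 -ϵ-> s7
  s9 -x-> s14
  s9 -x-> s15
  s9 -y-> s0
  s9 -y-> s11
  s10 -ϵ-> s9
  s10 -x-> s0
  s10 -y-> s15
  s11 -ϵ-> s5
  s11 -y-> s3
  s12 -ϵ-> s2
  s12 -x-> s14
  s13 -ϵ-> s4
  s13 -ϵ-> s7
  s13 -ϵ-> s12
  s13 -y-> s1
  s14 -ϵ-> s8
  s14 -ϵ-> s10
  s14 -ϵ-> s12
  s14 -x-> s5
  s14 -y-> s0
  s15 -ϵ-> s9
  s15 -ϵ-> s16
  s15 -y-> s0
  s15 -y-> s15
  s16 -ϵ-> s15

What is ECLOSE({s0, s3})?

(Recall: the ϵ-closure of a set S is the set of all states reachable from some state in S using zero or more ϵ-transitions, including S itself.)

{s0, s1, s2, s3, s7, s8, s9, s10}

Start with {s0, s3}.
From s0 via ϵ: add s8, s10.
From s3 via ϵ: add s2.
From s8 via ϵ: add s1.
From s10 via ϵ: add s9.
From s9 via ϵ: add s7.
No new states can be added; the closed set is {s0, s1, s2, s3, s7, s8, s9, s10}.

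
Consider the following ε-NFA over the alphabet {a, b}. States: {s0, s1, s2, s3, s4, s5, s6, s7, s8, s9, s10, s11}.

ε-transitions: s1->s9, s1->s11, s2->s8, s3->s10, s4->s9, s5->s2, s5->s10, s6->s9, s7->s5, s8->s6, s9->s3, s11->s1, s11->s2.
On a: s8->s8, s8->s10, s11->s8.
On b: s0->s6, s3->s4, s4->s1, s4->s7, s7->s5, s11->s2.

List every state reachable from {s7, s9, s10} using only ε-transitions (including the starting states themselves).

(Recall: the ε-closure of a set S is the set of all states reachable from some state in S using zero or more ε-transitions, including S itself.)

Start with {s7, s9, s10}.
From s7 via ε: add s5.
From s9 via ε: add s3.
From s5 via ε: add s2.
From s2 via ε: add s8.
From s8 via ε: add s6.
No new states can be added; the closed set is {s2, s3, s5, s6, s7, s8, s9, s10}.

{s2, s3, s5, s6, s7, s8, s9, s10}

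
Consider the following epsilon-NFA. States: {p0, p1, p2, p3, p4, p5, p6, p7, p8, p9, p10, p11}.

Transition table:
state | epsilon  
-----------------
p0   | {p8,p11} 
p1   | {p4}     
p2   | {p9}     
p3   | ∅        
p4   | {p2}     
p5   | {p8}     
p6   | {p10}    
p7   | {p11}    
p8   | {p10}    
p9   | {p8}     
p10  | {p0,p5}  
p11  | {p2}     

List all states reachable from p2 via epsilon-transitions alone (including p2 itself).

Start with {p2}.
From p2 via epsilon: add p9.
From p9 via epsilon: add p8.
From p8 via epsilon: add p10.
From p10 via epsilon: add p0, p5.
From p0 via epsilon: add p11.
No new states can be added; the closed set is {p0, p2, p5, p8, p9, p10, p11}.

{p0, p2, p5, p8, p9, p10, p11}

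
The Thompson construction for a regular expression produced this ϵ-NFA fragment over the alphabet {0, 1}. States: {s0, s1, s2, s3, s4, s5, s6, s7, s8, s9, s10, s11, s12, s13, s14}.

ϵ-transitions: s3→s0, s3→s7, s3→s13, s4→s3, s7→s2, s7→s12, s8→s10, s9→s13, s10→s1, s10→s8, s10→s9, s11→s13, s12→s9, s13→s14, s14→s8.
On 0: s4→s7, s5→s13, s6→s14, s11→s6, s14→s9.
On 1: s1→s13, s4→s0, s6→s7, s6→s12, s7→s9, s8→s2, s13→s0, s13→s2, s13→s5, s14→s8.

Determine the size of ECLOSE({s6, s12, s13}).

Start with {s6, s12, s13}.
From s12 via ϵ: add s9.
From s13 via ϵ: add s14.
From s14 via ϵ: add s8.
From s8 via ϵ: add s10.
From s10 via ϵ: add s1.
ϵ-closure = {s1, s6, s8, s9, s10, s12, s13, s14}, which has 8 states.

8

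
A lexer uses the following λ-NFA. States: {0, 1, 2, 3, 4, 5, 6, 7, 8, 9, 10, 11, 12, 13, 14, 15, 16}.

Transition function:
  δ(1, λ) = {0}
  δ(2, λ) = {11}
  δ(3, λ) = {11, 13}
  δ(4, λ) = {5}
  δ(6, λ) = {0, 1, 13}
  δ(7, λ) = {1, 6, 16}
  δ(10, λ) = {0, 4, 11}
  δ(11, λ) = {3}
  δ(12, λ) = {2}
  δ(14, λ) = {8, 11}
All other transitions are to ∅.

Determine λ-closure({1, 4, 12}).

Start with {1, 4, 12}.
From 1 via λ: add 0.
From 4 via λ: add 5.
From 12 via λ: add 2.
From 2 via λ: add 11.
From 11 via λ: add 3.
From 3 via λ: add 13.
No new states can be added; the closed set is {0, 1, 2, 3, 4, 5, 11, 12, 13}.

{0, 1, 2, 3, 4, 5, 11, 12, 13}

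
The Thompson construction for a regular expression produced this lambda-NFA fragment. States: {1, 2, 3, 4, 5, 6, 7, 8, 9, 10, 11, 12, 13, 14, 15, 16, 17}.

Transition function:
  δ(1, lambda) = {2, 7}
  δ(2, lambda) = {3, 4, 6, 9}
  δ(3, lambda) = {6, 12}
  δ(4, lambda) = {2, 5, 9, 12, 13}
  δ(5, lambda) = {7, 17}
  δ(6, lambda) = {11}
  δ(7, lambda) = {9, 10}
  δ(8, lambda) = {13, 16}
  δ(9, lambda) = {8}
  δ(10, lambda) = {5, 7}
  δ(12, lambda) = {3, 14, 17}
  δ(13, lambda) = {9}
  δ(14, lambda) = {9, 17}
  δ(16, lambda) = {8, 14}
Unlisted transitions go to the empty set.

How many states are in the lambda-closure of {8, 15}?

Start with {8, 15}.
From 8 via lambda: add 13, 16.
From 13 via lambda: add 9.
From 16 via lambda: add 14.
From 14 via lambda: add 17.
lambda-closure = {8, 9, 13, 14, 15, 16, 17}, which has 7 states.

7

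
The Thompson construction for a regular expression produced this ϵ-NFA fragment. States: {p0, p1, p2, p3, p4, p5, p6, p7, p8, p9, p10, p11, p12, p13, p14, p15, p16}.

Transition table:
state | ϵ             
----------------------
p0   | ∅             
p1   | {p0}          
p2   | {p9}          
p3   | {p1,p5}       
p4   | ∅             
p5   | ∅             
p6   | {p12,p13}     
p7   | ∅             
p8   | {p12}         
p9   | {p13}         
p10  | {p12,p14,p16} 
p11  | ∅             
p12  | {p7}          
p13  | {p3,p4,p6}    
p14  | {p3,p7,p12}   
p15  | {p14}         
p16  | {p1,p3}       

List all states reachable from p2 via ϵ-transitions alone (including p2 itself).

Start with {p2}.
From p2 via ϵ: add p9.
From p9 via ϵ: add p13.
From p13 via ϵ: add p3, p4, p6.
From p3 via ϵ: add p1, p5.
From p6 via ϵ: add p12.
From p1 via ϵ: add p0.
From p12 via ϵ: add p7.
No new states can be added; the closed set is {p0, p1, p2, p3, p4, p5, p6, p7, p9, p12, p13}.

{p0, p1, p2, p3, p4, p5, p6, p7, p9, p12, p13}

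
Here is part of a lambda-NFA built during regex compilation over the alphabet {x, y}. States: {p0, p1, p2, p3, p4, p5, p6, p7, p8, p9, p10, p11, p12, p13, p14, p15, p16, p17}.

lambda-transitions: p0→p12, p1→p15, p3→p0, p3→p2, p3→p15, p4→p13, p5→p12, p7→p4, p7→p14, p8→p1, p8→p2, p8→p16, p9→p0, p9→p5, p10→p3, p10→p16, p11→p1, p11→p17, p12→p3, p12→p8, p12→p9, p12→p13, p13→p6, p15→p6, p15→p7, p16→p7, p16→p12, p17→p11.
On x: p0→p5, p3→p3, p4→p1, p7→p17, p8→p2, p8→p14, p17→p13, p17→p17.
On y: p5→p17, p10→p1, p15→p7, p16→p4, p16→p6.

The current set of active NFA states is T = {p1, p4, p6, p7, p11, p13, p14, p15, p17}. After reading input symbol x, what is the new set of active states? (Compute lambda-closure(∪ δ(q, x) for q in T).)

{p1, p4, p6, p7, p11, p13, p14, p15, p17}

p4 on x → {p1}.
p7 on x → {p17}.
p17 on x → {p13, p17}.
No x-transition from p1, p6, p11, p13, p14, p15.
Union after reading x: {p1, p13, p17}.
Now take the lambda-closure:
From p1 via lambda: add p15.
From p13 via lambda: add p6.
From p17 via lambda: add p11.
From p15 via lambda: add p7.
From p7 via lambda: add p4, p14.
No new states can be added; the closed set is {p1, p4, p6, p7, p11, p13, p14, p15, p17}.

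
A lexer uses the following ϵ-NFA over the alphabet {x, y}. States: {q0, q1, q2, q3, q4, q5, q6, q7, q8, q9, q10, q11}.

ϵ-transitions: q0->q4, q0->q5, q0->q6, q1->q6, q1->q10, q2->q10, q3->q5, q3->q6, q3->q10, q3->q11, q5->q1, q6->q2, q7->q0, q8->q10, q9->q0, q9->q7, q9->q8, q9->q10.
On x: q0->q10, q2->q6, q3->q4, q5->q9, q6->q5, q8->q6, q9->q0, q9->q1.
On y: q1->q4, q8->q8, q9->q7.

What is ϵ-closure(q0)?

{q0, q1, q2, q4, q5, q6, q10}

Start with {q0}.
From q0 via ϵ: add q4, q5, q6.
From q5 via ϵ: add q1.
From q6 via ϵ: add q2.
From q1 via ϵ: add q10.
No new states can be added; the closed set is {q0, q1, q2, q4, q5, q6, q10}.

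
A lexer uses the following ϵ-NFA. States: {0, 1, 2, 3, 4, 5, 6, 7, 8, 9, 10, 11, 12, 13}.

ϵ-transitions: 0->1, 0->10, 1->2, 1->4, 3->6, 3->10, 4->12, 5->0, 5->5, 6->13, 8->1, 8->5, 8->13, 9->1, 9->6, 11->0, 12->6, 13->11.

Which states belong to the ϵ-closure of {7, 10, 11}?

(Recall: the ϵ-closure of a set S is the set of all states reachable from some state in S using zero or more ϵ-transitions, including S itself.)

{0, 1, 2, 4, 6, 7, 10, 11, 12, 13}

Start with {7, 10, 11}.
From 11 via ϵ: add 0.
From 0 via ϵ: add 1.
From 1 via ϵ: add 2, 4.
From 4 via ϵ: add 12.
From 12 via ϵ: add 6.
From 6 via ϵ: add 13.
No new states can be added; the closed set is {0, 1, 2, 4, 6, 7, 10, 11, 12, 13}.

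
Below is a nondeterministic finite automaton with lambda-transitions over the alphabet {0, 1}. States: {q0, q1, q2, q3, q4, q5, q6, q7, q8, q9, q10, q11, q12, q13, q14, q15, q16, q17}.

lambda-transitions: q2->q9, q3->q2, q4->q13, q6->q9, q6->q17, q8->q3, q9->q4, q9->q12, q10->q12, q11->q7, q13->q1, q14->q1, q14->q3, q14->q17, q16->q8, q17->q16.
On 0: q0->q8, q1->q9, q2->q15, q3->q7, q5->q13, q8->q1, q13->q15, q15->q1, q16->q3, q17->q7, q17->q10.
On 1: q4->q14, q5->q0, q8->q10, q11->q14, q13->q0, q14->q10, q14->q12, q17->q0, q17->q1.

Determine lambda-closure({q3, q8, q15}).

Start with {q3, q8, q15}.
From q3 via lambda: add q2.
From q2 via lambda: add q9.
From q9 via lambda: add q4, q12.
From q4 via lambda: add q13.
From q13 via lambda: add q1.
No new states can be added; the closed set is {q1, q2, q3, q4, q8, q9, q12, q13, q15}.

{q1, q2, q3, q4, q8, q9, q12, q13, q15}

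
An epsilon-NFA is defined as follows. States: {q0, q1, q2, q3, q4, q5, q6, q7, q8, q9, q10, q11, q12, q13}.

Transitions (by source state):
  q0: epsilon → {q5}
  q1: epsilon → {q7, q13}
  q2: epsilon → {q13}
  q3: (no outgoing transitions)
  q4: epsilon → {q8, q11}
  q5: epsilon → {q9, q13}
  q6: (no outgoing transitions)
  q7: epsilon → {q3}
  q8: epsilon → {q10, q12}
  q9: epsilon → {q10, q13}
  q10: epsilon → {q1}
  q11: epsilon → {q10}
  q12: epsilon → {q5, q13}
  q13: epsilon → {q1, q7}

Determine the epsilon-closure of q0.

{q0, q1, q3, q5, q7, q9, q10, q13}

Start with {q0}.
From q0 via epsilon: add q5.
From q5 via epsilon: add q9, q13.
From q9 via epsilon: add q10.
From q13 via epsilon: add q1, q7.
From q7 via epsilon: add q3.
No new states can be added; the closed set is {q0, q1, q3, q5, q7, q9, q10, q13}.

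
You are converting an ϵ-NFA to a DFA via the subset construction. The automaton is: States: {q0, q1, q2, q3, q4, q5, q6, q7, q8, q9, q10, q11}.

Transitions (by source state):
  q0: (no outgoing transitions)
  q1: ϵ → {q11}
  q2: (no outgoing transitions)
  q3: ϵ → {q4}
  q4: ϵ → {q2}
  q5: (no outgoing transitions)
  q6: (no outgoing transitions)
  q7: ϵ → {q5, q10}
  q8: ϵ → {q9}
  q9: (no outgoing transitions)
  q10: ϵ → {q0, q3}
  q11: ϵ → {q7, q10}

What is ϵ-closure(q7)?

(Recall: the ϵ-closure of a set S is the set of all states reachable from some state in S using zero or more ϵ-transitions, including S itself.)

Start with {q7}.
From q7 via ϵ: add q5, q10.
From q10 via ϵ: add q0, q3.
From q3 via ϵ: add q4.
From q4 via ϵ: add q2.
No new states can be added; the closed set is {q0, q2, q3, q4, q5, q7, q10}.

{q0, q2, q3, q4, q5, q7, q10}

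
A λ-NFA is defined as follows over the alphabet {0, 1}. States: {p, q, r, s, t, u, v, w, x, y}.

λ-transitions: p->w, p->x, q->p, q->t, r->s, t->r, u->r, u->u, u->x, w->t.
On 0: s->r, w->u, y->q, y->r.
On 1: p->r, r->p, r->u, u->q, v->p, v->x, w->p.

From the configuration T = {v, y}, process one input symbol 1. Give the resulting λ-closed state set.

{p, r, s, t, w, x}

v on 1 → {p, x}.
No 1-transition from y.
Union after reading 1: {p, x}.
Now take the λ-closure:
From p via λ: add w.
From w via λ: add t.
From t via λ: add r.
From r via λ: add s.
No new states can be added; the closed set is {p, r, s, t, w, x}.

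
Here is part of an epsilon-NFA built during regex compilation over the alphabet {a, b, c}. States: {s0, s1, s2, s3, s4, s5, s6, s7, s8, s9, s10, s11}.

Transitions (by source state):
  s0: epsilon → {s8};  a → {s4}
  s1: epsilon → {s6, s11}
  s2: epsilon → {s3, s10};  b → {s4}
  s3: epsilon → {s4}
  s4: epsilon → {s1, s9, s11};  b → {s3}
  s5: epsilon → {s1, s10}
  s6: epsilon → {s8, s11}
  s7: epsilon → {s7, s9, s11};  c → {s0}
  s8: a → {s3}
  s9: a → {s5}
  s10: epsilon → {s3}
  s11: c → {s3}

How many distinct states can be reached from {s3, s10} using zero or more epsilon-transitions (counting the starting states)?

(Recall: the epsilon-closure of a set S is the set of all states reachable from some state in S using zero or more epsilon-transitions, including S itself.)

Start with {s3, s10}.
From s3 via epsilon: add s4.
From s4 via epsilon: add s1, s9, s11.
From s1 via epsilon: add s6.
From s6 via epsilon: add s8.
epsilon-closure = {s1, s3, s4, s6, s8, s9, s10, s11}, which has 8 states.

8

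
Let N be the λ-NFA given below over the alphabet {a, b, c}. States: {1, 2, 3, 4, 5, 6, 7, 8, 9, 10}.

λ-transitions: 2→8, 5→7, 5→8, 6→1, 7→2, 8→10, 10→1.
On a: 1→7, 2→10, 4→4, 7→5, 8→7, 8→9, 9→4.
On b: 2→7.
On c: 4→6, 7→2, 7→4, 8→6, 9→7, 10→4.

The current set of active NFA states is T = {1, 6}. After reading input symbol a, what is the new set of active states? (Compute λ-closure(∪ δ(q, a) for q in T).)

1 on a → {7}.
No a-transition from 6.
Union after reading a: {7}.
Now take the λ-closure:
From 7 via λ: add 2.
From 2 via λ: add 8.
From 8 via λ: add 10.
From 10 via λ: add 1.
No new states can be added; the closed set is {1, 2, 7, 8, 10}.

{1, 2, 7, 8, 10}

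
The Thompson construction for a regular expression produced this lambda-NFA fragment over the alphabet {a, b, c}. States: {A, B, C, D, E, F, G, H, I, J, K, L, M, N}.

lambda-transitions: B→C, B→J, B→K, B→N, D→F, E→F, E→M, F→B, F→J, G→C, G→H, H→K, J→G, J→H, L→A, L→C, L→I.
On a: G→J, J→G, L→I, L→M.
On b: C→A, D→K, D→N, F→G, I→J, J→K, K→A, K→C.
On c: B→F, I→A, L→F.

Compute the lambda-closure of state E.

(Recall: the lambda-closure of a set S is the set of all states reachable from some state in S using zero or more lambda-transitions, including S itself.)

Start with {E}.
From E via lambda: add F, M.
From F via lambda: add B, J.
From B via lambda: add C, K, N.
From J via lambda: add G, H.
No new states can be added; the closed set is {B, C, E, F, G, H, J, K, M, N}.

{B, C, E, F, G, H, J, K, M, N}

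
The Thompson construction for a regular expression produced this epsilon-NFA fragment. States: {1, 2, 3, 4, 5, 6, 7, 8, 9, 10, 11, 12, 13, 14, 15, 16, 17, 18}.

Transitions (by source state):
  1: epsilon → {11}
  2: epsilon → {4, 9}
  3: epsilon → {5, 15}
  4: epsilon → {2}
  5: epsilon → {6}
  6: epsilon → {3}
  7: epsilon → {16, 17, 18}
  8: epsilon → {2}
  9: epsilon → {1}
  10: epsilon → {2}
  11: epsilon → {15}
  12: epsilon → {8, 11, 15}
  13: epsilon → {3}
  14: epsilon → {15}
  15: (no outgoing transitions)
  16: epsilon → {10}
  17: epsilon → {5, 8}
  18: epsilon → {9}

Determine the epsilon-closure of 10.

{1, 2, 4, 9, 10, 11, 15}

Start with {10}.
From 10 via epsilon: add 2.
From 2 via epsilon: add 4, 9.
From 9 via epsilon: add 1.
From 1 via epsilon: add 11.
From 11 via epsilon: add 15.
No new states can be added; the closed set is {1, 2, 4, 9, 10, 11, 15}.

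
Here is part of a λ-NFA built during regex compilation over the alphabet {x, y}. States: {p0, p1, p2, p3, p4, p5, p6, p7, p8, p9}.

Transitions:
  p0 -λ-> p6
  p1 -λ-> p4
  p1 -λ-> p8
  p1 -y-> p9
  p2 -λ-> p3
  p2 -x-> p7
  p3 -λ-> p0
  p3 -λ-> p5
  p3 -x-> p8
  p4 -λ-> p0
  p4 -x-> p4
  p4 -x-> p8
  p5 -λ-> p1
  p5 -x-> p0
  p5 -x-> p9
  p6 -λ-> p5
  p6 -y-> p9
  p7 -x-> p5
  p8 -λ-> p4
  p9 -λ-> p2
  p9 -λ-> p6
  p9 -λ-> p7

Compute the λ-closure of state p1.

{p0, p1, p4, p5, p6, p8}

Start with {p1}.
From p1 via λ: add p4, p8.
From p4 via λ: add p0.
From p0 via λ: add p6.
From p6 via λ: add p5.
No new states can be added; the closed set is {p0, p1, p4, p5, p6, p8}.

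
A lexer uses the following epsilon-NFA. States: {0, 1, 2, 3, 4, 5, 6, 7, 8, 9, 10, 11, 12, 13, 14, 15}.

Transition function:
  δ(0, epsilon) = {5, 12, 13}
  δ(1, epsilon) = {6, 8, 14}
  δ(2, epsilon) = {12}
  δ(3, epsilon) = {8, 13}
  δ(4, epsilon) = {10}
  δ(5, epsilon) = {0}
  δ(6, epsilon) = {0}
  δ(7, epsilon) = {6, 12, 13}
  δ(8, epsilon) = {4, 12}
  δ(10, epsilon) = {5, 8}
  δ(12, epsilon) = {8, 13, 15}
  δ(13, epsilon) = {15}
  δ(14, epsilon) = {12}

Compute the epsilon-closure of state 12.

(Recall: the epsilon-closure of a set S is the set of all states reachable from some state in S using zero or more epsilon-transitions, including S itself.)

{0, 4, 5, 8, 10, 12, 13, 15}

Start with {12}.
From 12 via epsilon: add 8, 13, 15.
From 8 via epsilon: add 4.
From 4 via epsilon: add 10.
From 10 via epsilon: add 5.
From 5 via epsilon: add 0.
No new states can be added; the closed set is {0, 4, 5, 8, 10, 12, 13, 15}.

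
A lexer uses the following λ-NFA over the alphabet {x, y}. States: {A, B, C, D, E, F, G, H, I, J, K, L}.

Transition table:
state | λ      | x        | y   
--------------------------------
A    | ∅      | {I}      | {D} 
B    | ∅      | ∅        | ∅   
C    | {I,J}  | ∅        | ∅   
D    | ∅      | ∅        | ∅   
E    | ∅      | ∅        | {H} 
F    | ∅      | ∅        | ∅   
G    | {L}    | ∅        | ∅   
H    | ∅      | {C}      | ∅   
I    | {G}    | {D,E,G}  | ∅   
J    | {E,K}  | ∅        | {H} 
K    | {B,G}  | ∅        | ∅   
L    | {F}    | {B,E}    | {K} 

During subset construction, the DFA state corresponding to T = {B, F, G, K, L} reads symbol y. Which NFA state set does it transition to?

{B, F, G, K, L}

L on y → {K}.
No y-transition from B, F, G, K.
Union after reading y: {K}.
Now take the λ-closure:
From K via λ: add B, G.
From G via λ: add L.
From L via λ: add F.
No new states can be added; the closed set is {B, F, G, K, L}.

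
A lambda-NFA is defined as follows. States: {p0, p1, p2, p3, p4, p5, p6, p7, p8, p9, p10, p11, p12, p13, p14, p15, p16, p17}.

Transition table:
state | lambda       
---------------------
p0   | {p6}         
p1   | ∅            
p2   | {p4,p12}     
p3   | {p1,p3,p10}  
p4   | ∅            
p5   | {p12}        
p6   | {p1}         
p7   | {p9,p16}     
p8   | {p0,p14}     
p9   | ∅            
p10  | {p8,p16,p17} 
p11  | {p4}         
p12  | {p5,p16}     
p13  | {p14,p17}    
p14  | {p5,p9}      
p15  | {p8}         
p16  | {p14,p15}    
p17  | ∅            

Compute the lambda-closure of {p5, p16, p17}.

{p0, p1, p5, p6, p8, p9, p12, p14, p15, p16, p17}

Start with {p5, p16, p17}.
From p5 via lambda: add p12.
From p16 via lambda: add p14, p15.
From p14 via lambda: add p9.
From p15 via lambda: add p8.
From p8 via lambda: add p0.
From p0 via lambda: add p6.
From p6 via lambda: add p1.
No new states can be added; the closed set is {p0, p1, p5, p6, p8, p9, p12, p14, p15, p16, p17}.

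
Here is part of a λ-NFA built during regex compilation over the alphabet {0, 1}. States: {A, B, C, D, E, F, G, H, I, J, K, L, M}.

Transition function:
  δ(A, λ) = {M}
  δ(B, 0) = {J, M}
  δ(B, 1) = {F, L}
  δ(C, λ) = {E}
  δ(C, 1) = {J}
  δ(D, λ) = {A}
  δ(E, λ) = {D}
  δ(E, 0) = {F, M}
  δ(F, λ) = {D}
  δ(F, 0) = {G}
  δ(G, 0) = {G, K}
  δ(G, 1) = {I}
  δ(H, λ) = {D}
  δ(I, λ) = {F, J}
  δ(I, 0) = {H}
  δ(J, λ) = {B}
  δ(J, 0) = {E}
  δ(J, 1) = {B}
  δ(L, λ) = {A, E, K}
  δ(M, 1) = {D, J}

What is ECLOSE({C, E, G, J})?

{A, B, C, D, E, G, J, M}

Start with {C, E, G, J}.
From E via λ: add D.
From J via λ: add B.
From D via λ: add A.
From A via λ: add M.
No new states can be added; the closed set is {A, B, C, D, E, G, J, M}.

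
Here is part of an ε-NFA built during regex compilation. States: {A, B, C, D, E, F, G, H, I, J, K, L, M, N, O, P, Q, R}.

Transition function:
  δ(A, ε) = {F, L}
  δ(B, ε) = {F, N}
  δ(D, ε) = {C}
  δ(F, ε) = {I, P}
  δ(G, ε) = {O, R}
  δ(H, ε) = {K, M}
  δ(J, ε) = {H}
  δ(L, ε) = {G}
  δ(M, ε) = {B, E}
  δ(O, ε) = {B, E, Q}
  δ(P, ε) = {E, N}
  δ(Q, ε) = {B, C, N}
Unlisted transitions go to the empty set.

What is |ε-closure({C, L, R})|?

12

Start with {C, L, R}.
From L via ε: add G.
From G via ε: add O.
From O via ε: add B, E, Q.
From B via ε: add F, N.
From F via ε: add I, P.
ε-closure = {B, C, E, F, G, I, L, N, O, P, Q, R}, which has 12 states.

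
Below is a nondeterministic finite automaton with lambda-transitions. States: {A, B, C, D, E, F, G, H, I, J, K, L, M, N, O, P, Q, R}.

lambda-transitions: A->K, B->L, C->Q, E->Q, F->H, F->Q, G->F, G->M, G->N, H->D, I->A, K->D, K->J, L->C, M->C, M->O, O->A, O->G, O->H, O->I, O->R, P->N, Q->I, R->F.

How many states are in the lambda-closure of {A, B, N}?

Start with {A, B, N}.
From A via lambda: add K.
From B via lambda: add L.
From K via lambda: add D, J.
From L via lambda: add C.
From C via lambda: add Q.
From Q via lambda: add I.
lambda-closure = {A, B, C, D, I, J, K, L, N, Q}, which has 10 states.

10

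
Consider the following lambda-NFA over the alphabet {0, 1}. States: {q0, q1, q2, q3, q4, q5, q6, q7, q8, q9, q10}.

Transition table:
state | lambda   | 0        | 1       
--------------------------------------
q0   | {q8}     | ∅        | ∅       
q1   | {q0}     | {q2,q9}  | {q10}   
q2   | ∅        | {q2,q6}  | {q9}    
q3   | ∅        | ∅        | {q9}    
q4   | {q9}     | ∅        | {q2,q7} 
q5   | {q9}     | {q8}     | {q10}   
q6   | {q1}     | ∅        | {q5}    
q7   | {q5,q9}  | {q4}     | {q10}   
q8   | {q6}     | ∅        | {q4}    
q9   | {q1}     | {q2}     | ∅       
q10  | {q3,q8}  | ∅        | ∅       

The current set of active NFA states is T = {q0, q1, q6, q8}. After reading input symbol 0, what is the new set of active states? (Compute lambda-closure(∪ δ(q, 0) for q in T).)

q1 on 0 → {q2, q9}.
No 0-transition from q0, q6, q8.
Union after reading 0: {q2, q9}.
Now take the lambda-closure:
From q9 via lambda: add q1.
From q1 via lambda: add q0.
From q0 via lambda: add q8.
From q8 via lambda: add q6.
No new states can be added; the closed set is {q0, q1, q2, q6, q8, q9}.

{q0, q1, q2, q6, q8, q9}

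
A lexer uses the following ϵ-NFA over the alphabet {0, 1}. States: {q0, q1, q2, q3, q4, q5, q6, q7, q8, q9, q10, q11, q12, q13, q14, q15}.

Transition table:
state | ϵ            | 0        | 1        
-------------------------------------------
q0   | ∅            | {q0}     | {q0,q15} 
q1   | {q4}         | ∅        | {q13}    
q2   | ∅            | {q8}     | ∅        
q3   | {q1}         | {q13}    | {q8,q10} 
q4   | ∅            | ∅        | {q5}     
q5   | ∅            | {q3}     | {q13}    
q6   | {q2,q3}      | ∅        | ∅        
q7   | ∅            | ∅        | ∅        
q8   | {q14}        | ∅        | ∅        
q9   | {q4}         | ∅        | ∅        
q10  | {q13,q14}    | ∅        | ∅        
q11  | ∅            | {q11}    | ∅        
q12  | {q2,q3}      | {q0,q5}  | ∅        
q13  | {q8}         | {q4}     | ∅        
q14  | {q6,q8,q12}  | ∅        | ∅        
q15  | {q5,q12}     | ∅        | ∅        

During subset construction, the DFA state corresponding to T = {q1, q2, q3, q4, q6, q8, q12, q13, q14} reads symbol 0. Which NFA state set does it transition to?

q2 on 0 → {q8}.
q3 on 0 → {q13}.
q12 on 0 → {q0, q5}.
q13 on 0 → {q4}.
No 0-transition from q1, q4, q6, q8, q14.
Union after reading 0: {q0, q4, q5, q8, q13}.
Now take the ϵ-closure:
From q8 via ϵ: add q14.
From q14 via ϵ: add q6, q12.
From q6 via ϵ: add q2, q3.
From q3 via ϵ: add q1.
No new states can be added; the closed set is {q0, q1, q2, q3, q4, q5, q6, q8, q12, q13, q14}.

{q0, q1, q2, q3, q4, q5, q6, q8, q12, q13, q14}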